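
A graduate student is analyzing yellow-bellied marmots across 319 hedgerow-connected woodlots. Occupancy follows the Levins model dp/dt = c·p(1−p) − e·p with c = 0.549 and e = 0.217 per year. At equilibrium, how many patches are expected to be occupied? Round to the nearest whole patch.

p* = 1 − e/c = 1 − 0.217/0.549 = 0.6047.
Expected occupied patches = N × p* = 319 × 0.6047 = 192.91 ≈ 193.

193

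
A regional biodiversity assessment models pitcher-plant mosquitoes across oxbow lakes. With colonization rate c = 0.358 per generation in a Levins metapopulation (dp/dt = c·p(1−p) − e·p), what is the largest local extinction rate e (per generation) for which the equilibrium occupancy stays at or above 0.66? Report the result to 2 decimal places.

1 − e/c ≥ 0.66 ⇒ e ≤ c(1 − 0.66) = 0.358 × 0.3400.
e_max = 0.1217.

0.12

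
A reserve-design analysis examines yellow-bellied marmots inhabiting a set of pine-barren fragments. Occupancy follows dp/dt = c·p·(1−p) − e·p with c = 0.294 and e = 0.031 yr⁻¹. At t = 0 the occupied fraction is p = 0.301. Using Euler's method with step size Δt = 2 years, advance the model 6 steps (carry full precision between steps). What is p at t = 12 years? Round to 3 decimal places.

0.846

Update rule: p ← p + [c·p·(1−p) − e·p]·Δt with Δt = 2.
t = 2: p = 0.30100 + (+0.10505) = 0.40605
t = 4: p = 0.40605 + (+0.11663) = 0.52269
t = 6: p = 0.52269 + (+0.11429) = 0.63698
t = 8: p = 0.63698 + (+0.09647) = 0.73345
t = 10: p = 0.73345 + (+0.06948) = 0.80293
t = 12: p = 0.80293 + (+0.04326) = 0.84619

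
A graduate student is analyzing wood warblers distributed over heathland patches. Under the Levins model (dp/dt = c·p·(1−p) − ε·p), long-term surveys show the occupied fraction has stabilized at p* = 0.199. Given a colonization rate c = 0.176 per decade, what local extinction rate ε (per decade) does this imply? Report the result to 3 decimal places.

At equilibrium c(1−p*) = ε.
ε = 0.176 × (1 − 0.199) = 0.176 × 0.8010 = 0.1410.

0.141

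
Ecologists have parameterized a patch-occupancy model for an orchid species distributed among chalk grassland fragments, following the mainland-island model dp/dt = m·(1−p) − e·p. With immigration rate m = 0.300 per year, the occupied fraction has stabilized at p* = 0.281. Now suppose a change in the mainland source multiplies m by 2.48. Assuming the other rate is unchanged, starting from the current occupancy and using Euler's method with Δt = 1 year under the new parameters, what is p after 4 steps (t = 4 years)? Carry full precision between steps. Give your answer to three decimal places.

Balance m(1−p*) = e·p* gives e = m(1−p*)/p* = 0.300×0.71900/0.28100 = 0.76762.
Starting from p₀ = 0.28100; update p ← p + (dp/dt)·Δt with the new parameters.
step 1: Δp = +0.31924, p = 0.60024
step 2: Δp = -0.16333, p = 0.43691
step 3: Δp = +0.08356, p = 0.52047
step 4: Δp = -0.04275, p = 0.47772

0.478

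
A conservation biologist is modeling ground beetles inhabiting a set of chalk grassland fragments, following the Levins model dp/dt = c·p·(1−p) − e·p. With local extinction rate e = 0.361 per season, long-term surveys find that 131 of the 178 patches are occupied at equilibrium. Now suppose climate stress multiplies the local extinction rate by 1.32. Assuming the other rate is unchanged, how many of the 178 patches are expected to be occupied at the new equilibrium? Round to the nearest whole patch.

Observed p* = 131/178 = 0.73596.
Balance c(1−p*) = e gives c = e/(1 − 0.73596) = 0.361/0.26404 = 1.36722.
New p* = 1 − e/c = 1 − 0.47652/1.36722 = 0.65147.
Expected occupied = 178 × 0.65147 = 115.96 ≈ 116.

116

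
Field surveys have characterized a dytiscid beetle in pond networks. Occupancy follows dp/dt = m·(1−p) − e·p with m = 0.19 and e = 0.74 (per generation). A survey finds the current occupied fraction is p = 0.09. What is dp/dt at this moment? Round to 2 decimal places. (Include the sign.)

0.11

Colonization term: m·(1−p) = 0.19×0.9100 = 0.17290.
Extinction term: e·p = 0.06660.
dp/dt = 0.17290 − 0.06660 = 0.10630.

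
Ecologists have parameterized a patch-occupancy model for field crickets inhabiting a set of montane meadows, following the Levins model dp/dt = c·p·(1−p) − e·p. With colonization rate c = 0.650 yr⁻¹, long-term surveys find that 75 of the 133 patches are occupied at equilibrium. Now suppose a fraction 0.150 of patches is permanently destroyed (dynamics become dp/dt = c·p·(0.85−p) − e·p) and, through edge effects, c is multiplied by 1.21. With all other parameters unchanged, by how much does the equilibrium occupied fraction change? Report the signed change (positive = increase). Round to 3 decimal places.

-0.074

Observed p* = 75/133 = 0.56391.
Balance c(1−p*) = e gives e = 0.650×(1 − 0.56391) = 0.28346.
New p* = 0.85 − e/c = 0.85 − 0.28346/0.78650 = 0.48959.
Δp* = 0.48959 − 0.56391 = -0.07432.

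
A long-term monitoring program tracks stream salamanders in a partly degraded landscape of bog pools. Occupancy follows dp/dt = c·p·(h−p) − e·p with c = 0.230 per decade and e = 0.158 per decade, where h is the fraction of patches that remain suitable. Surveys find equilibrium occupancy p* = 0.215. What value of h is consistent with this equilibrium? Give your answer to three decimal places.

0.902

At equilibrium c(h−p*) = e, so h = p* + e/c.
h = 0.215 + 0.158/0.230 = 0.215 + 0.6870 = 0.9020.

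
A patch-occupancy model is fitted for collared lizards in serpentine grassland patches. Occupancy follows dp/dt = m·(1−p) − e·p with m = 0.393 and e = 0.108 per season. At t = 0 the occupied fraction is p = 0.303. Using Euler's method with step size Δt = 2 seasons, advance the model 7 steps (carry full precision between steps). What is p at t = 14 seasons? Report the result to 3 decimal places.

0.784

Update rule: p ← p + [m·(1−p) − e·p]·Δt with Δt = 2.
p: 0.30300 → 0.78539  (Δp = +0.48239)
p: 0.78539 → 0.78443  (Δp = -0.00096)
p: 0.78443 → 0.78443  (Δp = +0.00000)
p: 0.78443 → 0.78443  (Δp = -0.00000)
p: 0.78443 → 0.78443  (Δp = +0.00000)
p: 0.78443 → 0.78443  (Δp = -0.00000)
p: 0.78443 → 0.78443  (Δp = +0.00000)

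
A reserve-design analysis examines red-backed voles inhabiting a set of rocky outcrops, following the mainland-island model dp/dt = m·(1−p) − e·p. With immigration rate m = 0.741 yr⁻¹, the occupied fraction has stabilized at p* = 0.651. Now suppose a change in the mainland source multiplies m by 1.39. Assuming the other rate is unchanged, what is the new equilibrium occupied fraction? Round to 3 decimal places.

0.722

Balance m(1−p*) = e·p* gives e = m(1−p*)/p* = 0.741×0.34900/0.65100 = 0.39725.
New p* = m/(m+e) = 1.02999/(1.02999+0.39725) = 0.72167.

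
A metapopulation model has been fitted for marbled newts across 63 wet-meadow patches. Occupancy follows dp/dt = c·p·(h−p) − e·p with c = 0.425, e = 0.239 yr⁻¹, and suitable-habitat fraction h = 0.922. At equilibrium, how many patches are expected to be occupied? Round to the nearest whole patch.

p* = h − e/c = 0.922 − 0.5624 = 0.3596.
Expected occupied patches = N × p* = 63 × 0.3596 = 22.66 ≈ 23.

23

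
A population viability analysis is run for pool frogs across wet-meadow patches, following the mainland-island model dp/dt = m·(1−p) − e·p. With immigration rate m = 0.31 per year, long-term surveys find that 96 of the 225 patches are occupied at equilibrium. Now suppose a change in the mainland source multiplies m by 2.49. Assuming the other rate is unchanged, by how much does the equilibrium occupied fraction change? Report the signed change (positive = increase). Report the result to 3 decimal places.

Observed p* = 96/225 = 0.42667.
Balance m(1−p*) = e·p* gives e = m(1−p*)/p* = 0.31×0.57333/0.42667 = 0.41656.
New p* = m/(m+e) = 0.77190/(0.77190+0.41656) = 0.64950.
Δp* = 0.64950 − 0.42667 = +0.22283.

0.223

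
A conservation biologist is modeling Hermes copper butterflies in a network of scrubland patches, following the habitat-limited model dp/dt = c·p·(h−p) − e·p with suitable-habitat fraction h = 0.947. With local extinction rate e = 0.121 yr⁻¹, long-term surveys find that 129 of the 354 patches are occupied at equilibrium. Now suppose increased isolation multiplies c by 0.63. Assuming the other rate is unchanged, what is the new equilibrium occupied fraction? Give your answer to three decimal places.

Observed p* = 129/354 = 0.36441.
Balance c(h−p*) = e gives c = e/(0.947 − 0.36441) = 0.121/0.58259 = 0.20769.
New p* = 0.947 − e/c = 0.947 − 0.12100/0.13084 = 0.02221.

0.022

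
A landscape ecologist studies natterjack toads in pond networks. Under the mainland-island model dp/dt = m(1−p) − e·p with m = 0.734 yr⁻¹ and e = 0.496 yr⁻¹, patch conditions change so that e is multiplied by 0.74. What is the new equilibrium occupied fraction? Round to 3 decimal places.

0.667

Before: p* = 0.734/(0.734+0.496) = 0.5967.
After: m = 0.734, e = 0.36704; p* = 0.734/1.1010 = 0.6666.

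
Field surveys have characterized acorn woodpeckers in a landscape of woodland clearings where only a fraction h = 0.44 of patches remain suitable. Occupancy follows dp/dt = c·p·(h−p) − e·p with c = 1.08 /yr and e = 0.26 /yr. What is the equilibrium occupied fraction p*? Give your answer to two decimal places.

Setting dp/dt = 0 and dividing by p* gives c·(h−p*) = e.
So p* = h − e/c = 0.44 − 0.26/1.08 = 0.44 − 0.2407 = 0.1993.

0.20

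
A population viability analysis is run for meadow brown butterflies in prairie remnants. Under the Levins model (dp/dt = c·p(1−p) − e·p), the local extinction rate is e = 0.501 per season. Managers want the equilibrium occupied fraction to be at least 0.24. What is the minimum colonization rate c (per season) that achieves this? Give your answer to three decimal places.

0.659

p* = 1 − e/c ≥ 0.24 requires e/c ≤ 0.7600, i.e. c ≥ e/0.7600.
c_min = 0.501/0.7600 = 0.6592.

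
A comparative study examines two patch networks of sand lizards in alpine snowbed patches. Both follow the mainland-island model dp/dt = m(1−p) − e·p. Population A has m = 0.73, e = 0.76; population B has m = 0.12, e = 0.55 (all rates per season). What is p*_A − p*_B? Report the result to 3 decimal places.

0.311

A: p*_A = m/(m+e) = 0.73/1.4900 = 0.4899.
B: p*_B = 0.12/0.6700 = 0.1791.
p*_A − p*_B = 0.4899 − 0.1791 = 0.3108.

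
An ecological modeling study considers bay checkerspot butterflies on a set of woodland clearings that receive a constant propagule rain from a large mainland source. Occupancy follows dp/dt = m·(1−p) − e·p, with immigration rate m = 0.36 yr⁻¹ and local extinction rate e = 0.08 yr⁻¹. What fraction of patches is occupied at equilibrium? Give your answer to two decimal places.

0.82

Setting dp/dt = 0: m − m·p* = e·p*, so m = (m+e)·p*.
p* = m/(m+e) = 0.36/(0.36+0.08) = 0.36/0.4400 = 0.8182.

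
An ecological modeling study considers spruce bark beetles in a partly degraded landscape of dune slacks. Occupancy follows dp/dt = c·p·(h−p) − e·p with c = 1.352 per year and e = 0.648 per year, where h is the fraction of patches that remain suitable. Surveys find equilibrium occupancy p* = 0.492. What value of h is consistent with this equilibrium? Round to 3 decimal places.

0.971

At equilibrium c(h−p*) = e, so h = p* + e/c.
h = 0.492 + 0.648/1.352 = 0.492 + 0.4793 = 0.9713.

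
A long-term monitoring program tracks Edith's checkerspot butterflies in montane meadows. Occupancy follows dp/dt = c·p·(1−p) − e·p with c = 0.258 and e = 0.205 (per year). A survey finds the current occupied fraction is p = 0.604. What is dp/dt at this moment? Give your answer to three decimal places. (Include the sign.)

-0.062

Colonization term: c·p·(1−p) = 0.258×0.604×0.3960 = 0.06171.
Extinction term: e·p = 0.12382.
dp/dt = 0.06171 − 0.12382 = -0.06211.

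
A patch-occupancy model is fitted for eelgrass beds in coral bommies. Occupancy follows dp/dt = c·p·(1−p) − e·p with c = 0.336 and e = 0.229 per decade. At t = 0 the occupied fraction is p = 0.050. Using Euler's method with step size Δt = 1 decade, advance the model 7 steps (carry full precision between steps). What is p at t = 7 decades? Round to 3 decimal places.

Update rule: p ← p + [c·p·(1−p) − e·p]·Δt with Δt = 1.
  1  |  dp/dt·Δt = +0.004510  |  p_1 = 0.054510
  2  |  dp/dt·Δt = +0.004834  |  p_2 = 0.059344
  3  |  dp/dt·Δt = +0.005167  |  p_3 = 0.064511
  4  |  dp/dt·Δt = +0.005504  |  p_4 = 0.070015
  5  |  dp/dt·Δt = +0.005845  |  p_5 = 0.075860
  6  |  dp/dt·Δt = +0.006183  |  p_6 = 0.082043
  7  |  dp/dt·Δt = +0.006517  |  p_7 = 0.088560

0.089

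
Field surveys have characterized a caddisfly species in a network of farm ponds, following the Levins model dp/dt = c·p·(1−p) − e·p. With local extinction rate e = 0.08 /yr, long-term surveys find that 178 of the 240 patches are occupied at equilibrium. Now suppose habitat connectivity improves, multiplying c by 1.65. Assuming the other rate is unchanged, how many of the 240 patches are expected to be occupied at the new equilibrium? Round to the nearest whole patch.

Observed p* = 178/240 = 0.74167.
Balance c(1−p*) = e gives c = e/(1 − 0.74167) = 0.08/0.25833 = 0.30968.
New p* = 1 − e/c = 1 − 0.08000/0.51097 = 0.84344.
Expected occupied = 240 × 0.84344 = 202.43 ≈ 202.

202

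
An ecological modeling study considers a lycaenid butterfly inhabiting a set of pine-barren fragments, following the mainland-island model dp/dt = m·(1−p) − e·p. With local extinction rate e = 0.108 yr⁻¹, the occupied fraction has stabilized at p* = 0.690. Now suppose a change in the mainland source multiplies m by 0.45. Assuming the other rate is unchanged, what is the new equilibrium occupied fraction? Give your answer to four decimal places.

Balance m(1−p*) = e·p* gives m = e·p*/(1−p*) = 0.108×0.69000/0.31000 = 0.24039.
New p* = m/(m+e) = 0.10818/(0.10818+0.10800) = 0.50042.

0.5004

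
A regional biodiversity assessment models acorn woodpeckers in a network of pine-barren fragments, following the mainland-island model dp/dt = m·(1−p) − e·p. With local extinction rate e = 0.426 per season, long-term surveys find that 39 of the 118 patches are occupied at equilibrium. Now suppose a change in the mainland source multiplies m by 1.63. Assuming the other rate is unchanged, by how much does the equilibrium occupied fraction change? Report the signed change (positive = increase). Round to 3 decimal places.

Observed p* = 39/118 = 0.33051.
Balance m(1−p*) = e·p* gives m = e·p*/(1−p*) = 0.426×0.33051/0.66949 = 0.21031.
New p* = m/(m+e) = 0.34281/(0.34281+0.42600) = 0.44590.
Δp* = 0.44590 − 0.33051 = +0.11539.

0.115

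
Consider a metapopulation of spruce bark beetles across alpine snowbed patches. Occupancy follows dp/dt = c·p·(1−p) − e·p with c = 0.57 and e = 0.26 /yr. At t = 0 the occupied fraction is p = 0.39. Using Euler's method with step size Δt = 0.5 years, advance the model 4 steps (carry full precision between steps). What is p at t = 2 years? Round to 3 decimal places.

0.451

Update rule: p ← p + [c·p·(1−p) − e·p]·Δt with Δt = 0.5.
  1  |  dp/dt·Δt = +0.017101  |  p_1 = 0.407102
  2  |  dp/dt·Δt = +0.015867  |  p_2 = 0.422969
  3  |  dp/dt·Δt = +0.014573  |  p_3 = 0.437542
  4  |  dp/dt·Δt = +0.013258  |  p_4 = 0.450799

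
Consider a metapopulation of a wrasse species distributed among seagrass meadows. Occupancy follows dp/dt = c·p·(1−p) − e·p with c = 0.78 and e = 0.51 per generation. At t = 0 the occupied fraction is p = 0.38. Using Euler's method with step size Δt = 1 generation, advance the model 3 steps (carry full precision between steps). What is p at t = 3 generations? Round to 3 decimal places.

0.358

Update rule: p ← p + [c·p·(1−p) − e·p]·Δt with Δt = 1.
p: 0.38000 → 0.36997  (Δp = -0.01003)
p: 0.36997 → 0.36310  (Δp = -0.00687)
p: 0.36310 → 0.35830  (Δp = -0.00480)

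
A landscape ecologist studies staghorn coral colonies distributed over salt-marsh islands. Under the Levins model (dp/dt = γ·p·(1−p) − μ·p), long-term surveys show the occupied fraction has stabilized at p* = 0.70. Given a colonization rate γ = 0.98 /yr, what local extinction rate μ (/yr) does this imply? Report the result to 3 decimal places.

At equilibrium γ(1−p*) = μ.
μ = 0.98 × (1 − 0.70) = 0.98 × 0.3000 = 0.2940.

0.294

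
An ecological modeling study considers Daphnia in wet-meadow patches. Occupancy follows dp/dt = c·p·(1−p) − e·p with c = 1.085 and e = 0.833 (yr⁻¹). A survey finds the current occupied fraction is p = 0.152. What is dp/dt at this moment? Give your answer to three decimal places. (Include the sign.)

0.013

Colonization term: c·p·(1−p) = 1.085×0.152×0.8480 = 0.13985.
Extinction term: e·p = 0.12662.
dp/dt = 0.13985 − 0.12662 = 0.01324.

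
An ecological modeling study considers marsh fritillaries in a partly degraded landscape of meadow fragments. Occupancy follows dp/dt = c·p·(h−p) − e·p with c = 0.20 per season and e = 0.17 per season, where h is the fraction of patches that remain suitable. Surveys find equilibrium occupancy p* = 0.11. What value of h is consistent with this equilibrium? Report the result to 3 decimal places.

0.960

At equilibrium c(h−p*) = e, so h = p* + e/c.
h = 0.11 + 0.17/0.20 = 0.11 + 0.8500 = 0.9600.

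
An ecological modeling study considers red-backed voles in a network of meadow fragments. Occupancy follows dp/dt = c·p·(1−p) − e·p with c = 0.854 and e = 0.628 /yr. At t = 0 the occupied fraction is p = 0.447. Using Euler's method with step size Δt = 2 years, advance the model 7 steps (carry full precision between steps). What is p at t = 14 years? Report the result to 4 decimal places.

0.2655

Update rule: p ← p + [c·p·(1−p) − e·p]·Δt with Δt = 2.
t = 2: p = 0.44700 + (-0.13923) = 0.30777
t = 4: p = 0.30777 + (-0.02267) = 0.28510
t = 6: p = 0.28510 + (-0.00996) = 0.27513
t = 8: p = 0.27513 + (-0.00493) = 0.27020
t = 10: p = 0.27020 + (-0.00257) = 0.26763
t = 12: p = 0.26763 + (-0.00137) = 0.26626
t = 14: p = 0.26626 + (-0.00074) = 0.26552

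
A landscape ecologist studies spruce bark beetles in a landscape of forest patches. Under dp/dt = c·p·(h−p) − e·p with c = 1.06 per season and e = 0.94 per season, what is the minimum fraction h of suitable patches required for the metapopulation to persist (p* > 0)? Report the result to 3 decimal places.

0.887

p* = h − e/c is positive only when h > e/c.
h_min = e/c = 0.94/1.06 = 0.8868.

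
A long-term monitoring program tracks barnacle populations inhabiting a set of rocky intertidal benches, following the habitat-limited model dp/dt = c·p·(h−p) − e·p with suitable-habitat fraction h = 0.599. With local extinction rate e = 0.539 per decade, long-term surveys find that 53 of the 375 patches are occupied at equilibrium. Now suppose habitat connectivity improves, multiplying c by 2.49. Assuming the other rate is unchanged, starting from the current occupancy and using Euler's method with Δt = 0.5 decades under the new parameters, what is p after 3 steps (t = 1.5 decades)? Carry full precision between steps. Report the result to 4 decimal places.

Observed p* = 53/375 = 0.14133.
Balance c(h−p*) = e gives c = e/(0.599 − 0.14133) = 0.539/0.45767 = 1.17771.
Starting from p₀ = 0.14133; update p ← p + (dp/dt)·Δt with the new parameters.
p: 0.14133 → 0.19809  (Δp = +0.05675)
p: 0.19809 → 0.26115  (Δp = +0.06306)
p: 0.26115 → 0.32013  (Δp = +0.05899)

0.3201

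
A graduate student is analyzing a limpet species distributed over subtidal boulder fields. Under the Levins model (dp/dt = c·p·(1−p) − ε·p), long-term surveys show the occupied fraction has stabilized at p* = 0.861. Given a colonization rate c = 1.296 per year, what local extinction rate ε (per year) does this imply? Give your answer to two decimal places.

At equilibrium c(1−p*) = ε.
ε = 1.296 × (1 − 0.861) = 1.296 × 0.1390 = 0.1801.

0.18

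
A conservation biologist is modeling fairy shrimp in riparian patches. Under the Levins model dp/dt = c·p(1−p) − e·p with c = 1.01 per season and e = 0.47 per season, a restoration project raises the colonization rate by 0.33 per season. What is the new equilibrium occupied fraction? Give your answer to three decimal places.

Before: p* = 1 − 0.47/1.01 = 0.5347.
After the change, c = 1.34, e = 0.47, so p* = 1 − 0.47/1.34 = 0.6493.

0.649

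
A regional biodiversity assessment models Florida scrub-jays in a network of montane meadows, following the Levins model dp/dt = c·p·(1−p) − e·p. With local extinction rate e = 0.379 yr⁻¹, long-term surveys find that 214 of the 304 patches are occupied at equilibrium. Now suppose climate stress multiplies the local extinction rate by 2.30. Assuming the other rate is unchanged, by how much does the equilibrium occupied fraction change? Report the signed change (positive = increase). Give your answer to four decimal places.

-0.3849

Observed p* = 214/304 = 0.70395.
Balance c(1−p*) = e gives c = e/(1 − 0.70395) = 0.379/0.29605 = 1.28019.
New p* = 1 − e/c = 1 − 0.87170/1.28019 = 0.31909.
Δp* = 0.31909 − 0.70395 = -0.38486.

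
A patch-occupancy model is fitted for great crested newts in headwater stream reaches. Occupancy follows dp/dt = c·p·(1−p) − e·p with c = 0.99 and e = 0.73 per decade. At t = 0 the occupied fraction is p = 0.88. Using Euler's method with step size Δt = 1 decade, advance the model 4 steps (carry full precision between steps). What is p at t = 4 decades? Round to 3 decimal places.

Update rule: p ← p + [c·p·(1−p) − e·p]·Δt with Δt = 1.
t = 1: p = 0.88000 + (-0.53786) = 0.34214
t = 2: p = 0.34214 + (-0.02693) = 0.31521
t = 3: p = 0.31521 + (-0.01641) = 0.29880
t = 4: p = 0.29880 + (-0.01070) = 0.28810

0.288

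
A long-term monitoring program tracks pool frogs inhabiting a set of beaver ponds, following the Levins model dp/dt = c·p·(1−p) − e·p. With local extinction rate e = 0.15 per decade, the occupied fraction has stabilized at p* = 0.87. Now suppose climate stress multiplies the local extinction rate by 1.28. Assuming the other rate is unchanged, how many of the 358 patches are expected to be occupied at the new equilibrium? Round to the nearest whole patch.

298

Balance c(1−p*) = e gives c = e/(1 − 0.87000) = 0.15/0.13000 = 1.15385.
New p* = 1 − e/c = 1 − 0.19200/1.15385 = 0.83360.
Expected occupied = 358 × 0.83360 = 298.43 ≈ 298.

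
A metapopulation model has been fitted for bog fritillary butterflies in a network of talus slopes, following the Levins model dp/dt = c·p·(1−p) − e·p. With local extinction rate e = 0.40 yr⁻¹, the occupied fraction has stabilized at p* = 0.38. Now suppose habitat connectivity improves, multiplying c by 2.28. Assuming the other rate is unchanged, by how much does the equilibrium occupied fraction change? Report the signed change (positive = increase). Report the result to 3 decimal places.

0.348

Balance c(1−p*) = e gives c = e/(1 − 0.38000) = 0.40/0.62000 = 0.64516.
New p* = 1 − e/c = 1 − 0.40000/1.47096 = 0.72807.
Δp* = 0.72807 − 0.38000 = +0.34807.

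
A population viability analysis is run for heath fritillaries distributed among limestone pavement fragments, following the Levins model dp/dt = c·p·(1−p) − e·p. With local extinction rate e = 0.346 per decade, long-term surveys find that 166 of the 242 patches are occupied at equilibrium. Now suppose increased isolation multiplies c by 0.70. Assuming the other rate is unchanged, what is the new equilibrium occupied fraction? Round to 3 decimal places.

Observed p* = 166/242 = 0.68595.
Balance c(1−p*) = e gives c = e/(1 − 0.68595) = 0.346/0.31405 = 1.10174.
New p* = 1 − e/c = 1 − 0.34600/0.77122 = 0.55136.

0.551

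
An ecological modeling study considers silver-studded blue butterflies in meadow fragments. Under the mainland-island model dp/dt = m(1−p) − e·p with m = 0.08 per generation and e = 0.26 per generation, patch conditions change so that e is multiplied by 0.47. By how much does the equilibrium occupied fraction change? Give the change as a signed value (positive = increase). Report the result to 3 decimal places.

Before: p* = 0.08/(0.08+0.26) = 0.2353.
After: m = 0.08, e = 0.1222; p* = 0.08/0.2022 = 0.3956.
Δp* = 0.3956 − 0.2353 = +0.1604.

0.160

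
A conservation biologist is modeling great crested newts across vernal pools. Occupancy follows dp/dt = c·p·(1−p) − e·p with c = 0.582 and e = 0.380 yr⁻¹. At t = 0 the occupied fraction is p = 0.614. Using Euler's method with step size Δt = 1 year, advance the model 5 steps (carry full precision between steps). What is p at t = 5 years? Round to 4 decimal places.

0.3966

Update rule: p ← p + [c·p·(1−p) − e·p]·Δt with Δt = 1.
t = 1: p = 0.61400 + (-0.09538) = 0.51862
t = 2: p = 0.51862 + (-0.05178) = 0.46684
t = 3: p = 0.46684 + (-0.03254) = 0.43430
t = 4: p = 0.43430 + (-0.02205) = 0.41225
t = 5: p = 0.41225 + (-0.01564) = 0.39662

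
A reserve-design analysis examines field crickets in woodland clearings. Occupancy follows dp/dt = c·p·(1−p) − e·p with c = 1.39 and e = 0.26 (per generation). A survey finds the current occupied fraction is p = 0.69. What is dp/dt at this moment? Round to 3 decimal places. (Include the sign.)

0.118

Colonization term: c·p·(1−p) = 1.39×0.69×0.3100 = 0.29732.
Extinction term: e·p = 0.17940.
dp/dt = 0.29732 − 0.17940 = 0.11792.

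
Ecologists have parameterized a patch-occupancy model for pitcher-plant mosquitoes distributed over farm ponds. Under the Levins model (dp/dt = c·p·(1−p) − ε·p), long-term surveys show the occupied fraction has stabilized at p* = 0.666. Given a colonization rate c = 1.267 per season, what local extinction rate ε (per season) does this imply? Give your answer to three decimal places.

At equilibrium c(1−p*) = ε.
ε = 1.267 × (1 − 0.666) = 1.267 × 0.3340 = 0.4232.

0.423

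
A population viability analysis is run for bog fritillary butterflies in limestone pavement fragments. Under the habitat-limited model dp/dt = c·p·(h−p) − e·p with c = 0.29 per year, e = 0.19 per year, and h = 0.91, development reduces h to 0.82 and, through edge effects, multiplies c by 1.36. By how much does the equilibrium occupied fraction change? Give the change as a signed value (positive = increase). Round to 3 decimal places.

Before: p* = h − e/c = 0.91 − 0.19/0.29 = 0.91 − 0.6552 = 0.2548.
After: c = 0.3944, e = 0.19, h = 0.82; p* = 0.82 − 0.19/0.3944 = 0.3383.
Δp* = 0.3383 − 0.2548 = +0.0834.

0.083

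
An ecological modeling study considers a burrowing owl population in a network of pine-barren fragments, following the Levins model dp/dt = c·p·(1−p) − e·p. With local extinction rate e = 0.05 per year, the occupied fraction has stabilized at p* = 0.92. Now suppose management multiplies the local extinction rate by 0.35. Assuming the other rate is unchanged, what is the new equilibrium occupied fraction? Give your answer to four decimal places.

0.9720

Balance c(1−p*) = e gives c = e/(1 − 0.92000) = 0.05/0.08000 = 0.62500.
New p* = 1 − e/c = 1 − 0.01750/0.62500 = 0.97200.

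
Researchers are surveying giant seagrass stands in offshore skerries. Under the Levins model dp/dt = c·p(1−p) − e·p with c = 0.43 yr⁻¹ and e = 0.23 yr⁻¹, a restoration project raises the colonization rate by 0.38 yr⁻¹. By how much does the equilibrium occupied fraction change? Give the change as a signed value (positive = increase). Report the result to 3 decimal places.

0.251

Before: p* = 1 − 0.23/0.43 = 0.4651.
After the change, c = 0.81, e = 0.23, so p* = 1 − 0.23/0.81 = 0.7160.
Δp* = 0.7160 − 0.4651 = +0.2509.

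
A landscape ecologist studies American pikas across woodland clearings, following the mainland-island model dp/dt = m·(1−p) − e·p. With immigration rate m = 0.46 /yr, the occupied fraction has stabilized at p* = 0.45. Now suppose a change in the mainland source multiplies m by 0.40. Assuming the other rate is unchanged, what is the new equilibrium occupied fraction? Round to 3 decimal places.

Balance m(1−p*) = e·p* gives e = m(1−p*)/p* = 0.46×0.55000/0.45000 = 0.56222.
New p* = m/(m+e) = 0.18400/(0.18400+0.56222) = 0.24658.

0.247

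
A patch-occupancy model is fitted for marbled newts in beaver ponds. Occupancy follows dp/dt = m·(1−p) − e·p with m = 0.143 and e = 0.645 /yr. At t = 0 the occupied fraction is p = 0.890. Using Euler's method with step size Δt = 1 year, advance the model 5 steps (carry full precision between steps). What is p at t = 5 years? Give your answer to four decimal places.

Update rule: p ← p + [m·(1−p) − e·p]·Δt with Δt = 1.
  1  |  dp/dt·Δt = -0.558320  |  p_1 = 0.331680
  2  |  dp/dt·Δt = -0.118364  |  p_2 = 0.213316
  3  |  dp/dt·Δt = -0.025093  |  p_3 = 0.188223
  4  |  dp/dt·Δt = -0.005320  |  p_4 = 0.182903
  5  |  dp/dt·Δt = -0.001128  |  p_5 = 0.181775

0.1818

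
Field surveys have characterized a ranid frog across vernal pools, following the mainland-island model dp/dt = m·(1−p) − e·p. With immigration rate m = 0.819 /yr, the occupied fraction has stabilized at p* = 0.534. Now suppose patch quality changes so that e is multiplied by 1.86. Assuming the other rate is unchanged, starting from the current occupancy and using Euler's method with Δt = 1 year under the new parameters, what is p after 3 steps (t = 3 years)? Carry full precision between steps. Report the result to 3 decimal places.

Balance m(1−p*) = e·p* gives e = m(1−p*)/p* = 0.819×0.46600/0.53400 = 0.71471.
Starting from p₀ = 0.53400; update p ← p + (dp/dt)·Δt with the new parameters.
p: 0.53400 → 0.20578  (Δp = -0.32822)
p: 0.20578 → 0.58269  (Δp = +0.37692)
p: 0.58269 → 0.14986  (Δp = -0.43283)

0.150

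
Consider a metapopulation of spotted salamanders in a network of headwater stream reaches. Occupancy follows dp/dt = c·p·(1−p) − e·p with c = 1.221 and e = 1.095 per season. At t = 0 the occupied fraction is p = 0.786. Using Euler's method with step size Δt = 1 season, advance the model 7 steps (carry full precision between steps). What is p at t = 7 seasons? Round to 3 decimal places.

Update rule: p ← p + [c·p·(1−p) − e·p]·Δt with Δt = 1.
step 1: Δp = -0.65529, p = 0.13071
step 2: Δp = -0.00439, p = 0.12632
step 3: Δp = -0.00357, p = 0.12275
step 4: Δp = -0.00293, p = 0.11982
step 5: Δp = -0.00243, p = 0.11739
step 6: Δp = -0.00203, p = 0.11535
step 7: Δp = -0.00171, p = 0.11364

0.114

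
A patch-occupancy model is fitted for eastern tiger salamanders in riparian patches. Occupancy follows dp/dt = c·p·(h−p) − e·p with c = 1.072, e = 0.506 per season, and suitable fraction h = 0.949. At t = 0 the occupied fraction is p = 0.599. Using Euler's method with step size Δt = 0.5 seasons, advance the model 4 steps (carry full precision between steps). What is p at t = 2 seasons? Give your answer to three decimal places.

0.507

Update rule: p ← p + [c·p·(h−p) − e·p]·Δt with Δt = 0.5.
t = 0.5: p = 0.59900 + (-0.03917) = 0.55983
t = 1: p = 0.55983 + (-0.02486) = 0.53497
t = 1.5: p = 0.53497 + (-0.01663) = 0.51834
t = 2: p = 0.51834 + (-0.01149) = 0.50685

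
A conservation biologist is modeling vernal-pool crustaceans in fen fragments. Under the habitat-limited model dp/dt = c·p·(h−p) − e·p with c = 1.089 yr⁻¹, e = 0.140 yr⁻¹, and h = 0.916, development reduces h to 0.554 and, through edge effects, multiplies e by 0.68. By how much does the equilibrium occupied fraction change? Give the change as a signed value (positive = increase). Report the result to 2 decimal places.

Before: p* = h − e/c = 0.916 − 0.140/1.089 = 0.916 − 0.1286 = 0.7874.
After: c = 1.089, e = 0.0952, h = 0.554; p* = 0.554 − 0.0952/1.089 = 0.4666.
Δp* = 0.4666 − 0.7874 = -0.3209.

-0.32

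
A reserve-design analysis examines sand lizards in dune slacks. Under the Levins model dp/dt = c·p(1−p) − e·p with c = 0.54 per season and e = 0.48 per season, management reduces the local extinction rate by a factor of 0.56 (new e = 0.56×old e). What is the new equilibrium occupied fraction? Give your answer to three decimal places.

0.502

Before: p* = 1 − 0.48/0.54 = 0.1111.
After the change, c = 0.54, e = 0.2688, so p* = 1 − 0.2688/0.54 = 0.5022.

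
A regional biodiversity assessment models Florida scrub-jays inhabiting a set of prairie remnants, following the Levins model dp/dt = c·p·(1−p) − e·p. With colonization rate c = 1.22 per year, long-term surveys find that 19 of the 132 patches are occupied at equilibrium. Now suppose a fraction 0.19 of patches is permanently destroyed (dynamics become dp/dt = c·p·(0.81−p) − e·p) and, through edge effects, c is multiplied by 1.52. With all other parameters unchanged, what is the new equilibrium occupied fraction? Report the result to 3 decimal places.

Observed p* = 19/132 = 0.14394.
Balance c(1−p*) = e gives e = 1.22×(1 − 0.14394) = 1.04439.
New p* = 0.81 − e/c = 0.81 − 1.04439/1.85440 = 0.24680.

0.247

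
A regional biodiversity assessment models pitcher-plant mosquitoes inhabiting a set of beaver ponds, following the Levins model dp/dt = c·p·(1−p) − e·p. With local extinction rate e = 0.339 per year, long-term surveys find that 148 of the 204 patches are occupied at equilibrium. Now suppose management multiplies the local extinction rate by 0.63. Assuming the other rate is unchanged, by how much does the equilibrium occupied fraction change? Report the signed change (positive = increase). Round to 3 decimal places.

0.102

Observed p* = 148/204 = 0.72549.
Balance c(1−p*) = e gives c = e/(1 − 0.72549) = 0.339/0.27451 = 1.23493.
New p* = 1 − e/c = 1 − 0.21357/1.23493 = 0.82706.
Δp* = 0.82706 − 0.72549 = +0.10157.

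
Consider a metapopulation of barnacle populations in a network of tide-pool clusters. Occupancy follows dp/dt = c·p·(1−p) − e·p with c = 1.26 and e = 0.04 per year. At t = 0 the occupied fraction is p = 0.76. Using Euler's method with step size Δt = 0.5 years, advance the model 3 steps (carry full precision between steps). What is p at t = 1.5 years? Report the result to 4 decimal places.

0.9473

Update rule: p ← p + [c·p·(1−p) − e·p]·Δt with Δt = 0.5.
p: 0.76000 → 0.85971  (Δp = +0.09971)
p: 0.85971 → 0.91850  (Δp = +0.05879)
p: 0.91850 → 0.94729  (Δp = +0.02879)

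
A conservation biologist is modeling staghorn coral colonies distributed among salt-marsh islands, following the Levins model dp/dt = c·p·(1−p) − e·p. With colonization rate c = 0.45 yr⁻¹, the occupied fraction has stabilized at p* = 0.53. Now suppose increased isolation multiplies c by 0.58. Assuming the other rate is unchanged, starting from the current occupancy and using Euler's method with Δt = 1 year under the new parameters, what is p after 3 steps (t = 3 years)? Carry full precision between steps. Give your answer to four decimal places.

Balance c(1−p*) = e gives e = 0.45×(1 − 0.53000) = 0.21150.
Starting from p₀ = 0.53000; update p ← p + (dp/dt)·Δt with the new parameters.
t = 1: p = 0.53000 + (-0.04708) = 0.48292
t = 2: p = 0.48292 + (-0.03696) = 0.44596
t = 3: p = 0.44596 + (-0.02983) = 0.41612

0.4161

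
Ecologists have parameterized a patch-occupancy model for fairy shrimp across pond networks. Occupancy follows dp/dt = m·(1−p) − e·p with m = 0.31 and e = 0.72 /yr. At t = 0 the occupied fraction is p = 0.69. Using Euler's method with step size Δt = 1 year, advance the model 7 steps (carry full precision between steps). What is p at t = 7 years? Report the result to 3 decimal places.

Update rule: p ← p + [m·(1−p) − e·p]·Δt with Δt = 1.
t = 1: p = 0.69000 + (-0.40070) = 0.28930
t = 2: p = 0.28930 + (+0.01202) = 0.30132
t = 3: p = 0.30132 + (-0.00036) = 0.30096
t = 4: p = 0.30096 + (+0.00001) = 0.30097
t = 5: p = 0.30097 + (-0.00000) = 0.30097
t = 6: p = 0.30097 + (+0.00000) = 0.30097
t = 7: p = 0.30097 + (-0.00000) = 0.30097

0.301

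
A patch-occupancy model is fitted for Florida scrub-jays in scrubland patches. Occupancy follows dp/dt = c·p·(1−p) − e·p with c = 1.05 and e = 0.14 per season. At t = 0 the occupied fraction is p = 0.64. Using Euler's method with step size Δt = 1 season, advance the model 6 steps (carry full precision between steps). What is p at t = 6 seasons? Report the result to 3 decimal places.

0.867

Update rule: p ← p + [c·p·(1−p) − e·p]·Δt with Δt = 1.
p: 0.64000 → 0.79232  (Δp = +0.15232)
p: 0.79232 → 0.85417  (Δp = +0.06185)
p: 0.85417 → 0.86538  (Δp = +0.01121)
p: 0.86538 → 0.86655  (Δp = +0.00117)
p: 0.86655 → 0.86666  (Δp = +0.00011)
p: 0.86666 → 0.86667  (Δp = +0.00001)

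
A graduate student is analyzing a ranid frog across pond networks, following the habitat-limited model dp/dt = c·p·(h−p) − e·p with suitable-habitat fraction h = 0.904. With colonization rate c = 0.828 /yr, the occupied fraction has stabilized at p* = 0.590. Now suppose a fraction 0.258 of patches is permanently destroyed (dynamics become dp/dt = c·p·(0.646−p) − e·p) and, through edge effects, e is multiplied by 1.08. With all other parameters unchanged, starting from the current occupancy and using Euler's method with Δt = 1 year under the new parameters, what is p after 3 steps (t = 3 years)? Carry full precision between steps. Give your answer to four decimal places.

Balance c(h−p*) = e gives e = 0.828×(0.904 − 0.59000) = 0.25999.
Starting from p₀ = 0.59000; update p ← p + (dp/dt)·Δt with the new parameters.
t = 1: p = 0.59000 + (-0.13831) = 0.45169
t = 2: p = 0.45169 + (-0.05416) = 0.39753
t = 3: p = 0.39753 + (-0.02984) = 0.36769

0.3677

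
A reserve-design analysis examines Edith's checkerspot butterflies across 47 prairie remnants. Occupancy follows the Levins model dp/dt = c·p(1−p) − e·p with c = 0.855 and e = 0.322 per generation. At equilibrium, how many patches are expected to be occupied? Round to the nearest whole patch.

p* = 1 − e/c = 1 − 0.322/0.855 = 0.6234.
Expected occupied patches = N × p* = 47 × 0.6234 = 29.30 ≈ 29.

29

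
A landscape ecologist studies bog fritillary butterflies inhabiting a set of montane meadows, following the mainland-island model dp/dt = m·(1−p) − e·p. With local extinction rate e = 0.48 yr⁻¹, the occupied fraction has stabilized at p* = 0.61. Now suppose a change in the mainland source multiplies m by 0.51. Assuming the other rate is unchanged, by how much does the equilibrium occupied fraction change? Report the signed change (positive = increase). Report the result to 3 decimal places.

Balance m(1−p*) = e·p* gives m = e·p*/(1−p*) = 0.48×0.61000/0.39000 = 0.75077.
New p* = m/(m+e) = 0.38289/(0.38289+0.48000) = 0.44373.
Δp* = 0.44373 − 0.61000 = -0.16627.

-0.166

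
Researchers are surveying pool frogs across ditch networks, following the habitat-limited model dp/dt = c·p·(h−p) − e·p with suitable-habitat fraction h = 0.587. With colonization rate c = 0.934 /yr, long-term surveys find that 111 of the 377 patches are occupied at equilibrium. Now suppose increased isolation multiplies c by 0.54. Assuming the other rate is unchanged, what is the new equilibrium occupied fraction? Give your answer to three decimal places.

Observed p* = 111/377 = 0.29443.
Balance c(h−p*) = e gives e = 0.934×(0.587 − 0.29443) = 0.27326.
New p* = 0.587 − e/c = 0.587 − 0.27326/0.50436 = 0.04520.

0.045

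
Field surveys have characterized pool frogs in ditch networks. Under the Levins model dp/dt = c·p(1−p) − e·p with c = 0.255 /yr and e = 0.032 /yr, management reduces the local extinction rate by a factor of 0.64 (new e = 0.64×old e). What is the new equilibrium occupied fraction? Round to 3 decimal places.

0.920

Before: p* = 1 − 0.032/0.255 = 0.8745.
After the change, c = 0.255, e = 0.02048, so p* = 1 − 0.02048/0.255 = 0.9197.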